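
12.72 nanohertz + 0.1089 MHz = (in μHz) 1.089e+11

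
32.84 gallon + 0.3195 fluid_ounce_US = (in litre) 124.3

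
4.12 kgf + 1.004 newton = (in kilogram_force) 4.222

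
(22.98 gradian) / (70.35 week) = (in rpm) 8.101e-08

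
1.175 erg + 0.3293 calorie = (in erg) 1.378e+07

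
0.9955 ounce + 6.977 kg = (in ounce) 247.1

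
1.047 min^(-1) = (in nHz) 1.745e+07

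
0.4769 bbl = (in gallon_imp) 16.68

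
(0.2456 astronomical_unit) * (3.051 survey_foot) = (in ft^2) 3.678e+11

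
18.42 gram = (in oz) 0.6497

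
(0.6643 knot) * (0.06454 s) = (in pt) 62.52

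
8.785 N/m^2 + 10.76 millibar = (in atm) 0.01071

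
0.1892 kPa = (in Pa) 189.2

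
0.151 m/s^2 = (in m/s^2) 0.151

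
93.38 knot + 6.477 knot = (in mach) 0.1509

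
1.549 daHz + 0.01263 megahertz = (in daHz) 1265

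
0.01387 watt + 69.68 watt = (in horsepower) 0.09346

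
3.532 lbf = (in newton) 15.71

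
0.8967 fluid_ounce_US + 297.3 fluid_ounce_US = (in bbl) 0.05547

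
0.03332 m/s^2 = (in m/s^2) 0.03332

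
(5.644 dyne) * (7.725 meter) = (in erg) 4360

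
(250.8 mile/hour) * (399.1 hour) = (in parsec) 5.22e-09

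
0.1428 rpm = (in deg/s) 0.8568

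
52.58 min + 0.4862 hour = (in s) 4905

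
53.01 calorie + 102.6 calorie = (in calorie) 155.6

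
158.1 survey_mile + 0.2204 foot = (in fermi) 2.544e+20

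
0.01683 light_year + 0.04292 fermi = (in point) 4.513e+17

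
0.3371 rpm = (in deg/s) 2.023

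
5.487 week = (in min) 5.531e+04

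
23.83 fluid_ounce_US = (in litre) 0.7047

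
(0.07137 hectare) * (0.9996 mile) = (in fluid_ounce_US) 3.882e+10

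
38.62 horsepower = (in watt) 2.88e+04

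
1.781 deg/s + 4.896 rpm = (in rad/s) 0.5438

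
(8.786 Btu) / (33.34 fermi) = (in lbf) 6.25e+16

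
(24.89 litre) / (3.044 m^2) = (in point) 23.18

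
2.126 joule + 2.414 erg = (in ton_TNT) 5.081e-10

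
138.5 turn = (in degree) 4.986e+04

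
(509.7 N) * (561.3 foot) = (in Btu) 82.65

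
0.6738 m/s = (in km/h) 2.426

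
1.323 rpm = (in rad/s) 0.1385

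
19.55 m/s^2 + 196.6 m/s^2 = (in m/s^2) 216.2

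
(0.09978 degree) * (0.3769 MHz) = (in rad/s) 656.4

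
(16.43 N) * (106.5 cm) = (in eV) 1.092e+20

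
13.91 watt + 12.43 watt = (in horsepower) 0.03532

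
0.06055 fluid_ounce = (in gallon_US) 0.000473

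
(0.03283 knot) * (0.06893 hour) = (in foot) 13.75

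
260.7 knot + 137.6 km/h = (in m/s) 172.3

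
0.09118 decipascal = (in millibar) 9.118e-05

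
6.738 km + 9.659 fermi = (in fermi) 6.738e+18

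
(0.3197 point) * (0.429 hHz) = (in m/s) 0.004838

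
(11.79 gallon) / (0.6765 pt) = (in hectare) 0.0187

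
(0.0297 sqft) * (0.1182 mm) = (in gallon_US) 8.616e-05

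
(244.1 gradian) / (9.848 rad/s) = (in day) 4.506e-06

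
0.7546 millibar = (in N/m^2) 75.46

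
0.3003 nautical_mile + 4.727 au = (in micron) 7.071e+17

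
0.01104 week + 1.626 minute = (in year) 0.0002148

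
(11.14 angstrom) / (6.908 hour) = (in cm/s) 4.48e-12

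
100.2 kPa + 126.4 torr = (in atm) 1.155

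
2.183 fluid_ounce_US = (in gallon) 0.01705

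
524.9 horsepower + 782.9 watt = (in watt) 3.922e+05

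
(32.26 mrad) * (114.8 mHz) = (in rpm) 0.03537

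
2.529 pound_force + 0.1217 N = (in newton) 11.37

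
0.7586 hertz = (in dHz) 7.586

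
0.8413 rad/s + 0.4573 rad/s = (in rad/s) 1.299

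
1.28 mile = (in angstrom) 2.06e+13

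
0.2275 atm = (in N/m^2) 2.305e+04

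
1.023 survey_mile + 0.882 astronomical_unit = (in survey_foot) 4.329e+11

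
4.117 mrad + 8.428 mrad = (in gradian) 0.7986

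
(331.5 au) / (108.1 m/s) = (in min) 7.646e+09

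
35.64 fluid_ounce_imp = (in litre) 1.013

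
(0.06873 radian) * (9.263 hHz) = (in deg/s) 3648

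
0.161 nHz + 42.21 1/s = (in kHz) 0.04221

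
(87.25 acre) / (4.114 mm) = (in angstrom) 8.583e+17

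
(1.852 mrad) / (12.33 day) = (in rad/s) 1.738e-09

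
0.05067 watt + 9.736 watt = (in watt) 9.787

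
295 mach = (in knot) 1.953e+05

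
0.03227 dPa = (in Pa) 0.003227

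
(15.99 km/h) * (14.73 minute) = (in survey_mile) 2.439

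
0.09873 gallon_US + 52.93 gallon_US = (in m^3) 0.2007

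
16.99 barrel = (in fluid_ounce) 9.134e+04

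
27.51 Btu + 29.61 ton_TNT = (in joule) 1.239e+11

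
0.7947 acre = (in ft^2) 3.462e+04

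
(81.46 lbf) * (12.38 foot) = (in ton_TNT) 3.268e-07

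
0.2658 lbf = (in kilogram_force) 0.1206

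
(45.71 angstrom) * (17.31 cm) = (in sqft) 8.517e-09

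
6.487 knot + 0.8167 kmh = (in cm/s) 356.4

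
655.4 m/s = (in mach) 1.925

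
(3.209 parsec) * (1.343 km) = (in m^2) 1.33e+20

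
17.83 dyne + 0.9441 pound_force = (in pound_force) 0.9441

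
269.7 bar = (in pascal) 2.697e+07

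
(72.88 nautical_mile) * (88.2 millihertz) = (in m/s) 1.19e+04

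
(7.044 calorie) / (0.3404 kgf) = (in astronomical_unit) 5.902e-11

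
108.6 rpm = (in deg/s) 651.6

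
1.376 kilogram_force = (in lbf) 3.034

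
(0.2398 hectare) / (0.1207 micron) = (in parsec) 6.439e-07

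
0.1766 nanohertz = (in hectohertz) 1.766e-12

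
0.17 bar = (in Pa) 1.7e+04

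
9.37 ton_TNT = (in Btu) 3.716e+07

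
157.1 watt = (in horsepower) 0.2107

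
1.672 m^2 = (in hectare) 0.0001672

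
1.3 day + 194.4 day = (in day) 195.7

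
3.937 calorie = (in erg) 1.647e+08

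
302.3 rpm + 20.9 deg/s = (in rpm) 305.8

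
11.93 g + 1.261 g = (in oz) 0.4653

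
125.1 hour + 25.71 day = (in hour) 742.1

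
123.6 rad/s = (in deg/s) 7082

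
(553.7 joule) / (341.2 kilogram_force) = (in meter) 0.1655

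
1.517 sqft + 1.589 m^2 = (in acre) 0.0004275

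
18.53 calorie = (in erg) 7.753e+08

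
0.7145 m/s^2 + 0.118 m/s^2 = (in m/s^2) 0.8325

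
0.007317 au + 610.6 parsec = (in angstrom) 1.884e+29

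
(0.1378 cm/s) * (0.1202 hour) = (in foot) 1.956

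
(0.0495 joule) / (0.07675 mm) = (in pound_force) 145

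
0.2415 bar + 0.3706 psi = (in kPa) 26.71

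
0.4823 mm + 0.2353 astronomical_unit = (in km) 3.52e+07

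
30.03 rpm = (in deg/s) 180.2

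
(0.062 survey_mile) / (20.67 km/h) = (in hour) 0.004827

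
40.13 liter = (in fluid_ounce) 1357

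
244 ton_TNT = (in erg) 1.021e+19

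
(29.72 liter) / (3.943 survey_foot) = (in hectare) 2.473e-06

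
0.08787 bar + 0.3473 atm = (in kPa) 43.98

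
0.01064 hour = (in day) 0.0004433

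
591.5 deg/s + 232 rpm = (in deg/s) 1983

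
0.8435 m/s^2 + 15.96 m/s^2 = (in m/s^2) 16.8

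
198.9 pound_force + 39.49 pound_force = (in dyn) 1.06e+08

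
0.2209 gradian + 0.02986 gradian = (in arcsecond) 812.5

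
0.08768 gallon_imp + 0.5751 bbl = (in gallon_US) 24.26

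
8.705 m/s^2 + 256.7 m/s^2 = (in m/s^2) 265.4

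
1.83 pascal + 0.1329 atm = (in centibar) 13.47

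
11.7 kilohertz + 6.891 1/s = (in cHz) 1.171e+06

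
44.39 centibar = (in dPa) 4.439e+05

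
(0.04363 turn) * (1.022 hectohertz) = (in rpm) 267.5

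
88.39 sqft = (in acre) 0.002029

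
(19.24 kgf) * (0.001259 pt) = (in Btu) 7.943e-08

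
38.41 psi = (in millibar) 2648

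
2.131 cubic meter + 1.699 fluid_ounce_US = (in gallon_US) 563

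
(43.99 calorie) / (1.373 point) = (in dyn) 3.8e+10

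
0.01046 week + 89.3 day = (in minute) 1.287e+05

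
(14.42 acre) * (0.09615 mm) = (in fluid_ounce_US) 1.897e+05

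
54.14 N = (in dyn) 5.414e+06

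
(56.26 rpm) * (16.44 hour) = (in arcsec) 7.192e+10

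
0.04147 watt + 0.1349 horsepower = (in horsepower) 0.135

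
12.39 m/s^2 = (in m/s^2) 12.39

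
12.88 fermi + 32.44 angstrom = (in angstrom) 32.44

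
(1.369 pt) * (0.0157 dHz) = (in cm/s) 7.582e-05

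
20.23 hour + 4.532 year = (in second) 1.43e+08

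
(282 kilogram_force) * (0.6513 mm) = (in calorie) 0.4305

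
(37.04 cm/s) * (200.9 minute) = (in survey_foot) 1.465e+04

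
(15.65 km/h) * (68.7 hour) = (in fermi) 1.075e+21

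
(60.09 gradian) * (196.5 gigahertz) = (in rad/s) 1.855e+11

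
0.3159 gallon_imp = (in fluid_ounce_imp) 50.54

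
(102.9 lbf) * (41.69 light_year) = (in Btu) 1.711e+17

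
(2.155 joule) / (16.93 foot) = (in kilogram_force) 0.04258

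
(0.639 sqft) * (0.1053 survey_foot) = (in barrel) 0.01198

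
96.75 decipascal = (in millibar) 0.09675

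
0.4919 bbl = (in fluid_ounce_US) 2644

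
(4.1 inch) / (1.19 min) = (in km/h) 0.005251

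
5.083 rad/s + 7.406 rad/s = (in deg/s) 715.6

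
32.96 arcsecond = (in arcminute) 0.5493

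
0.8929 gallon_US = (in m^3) 0.00338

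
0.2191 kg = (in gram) 219.1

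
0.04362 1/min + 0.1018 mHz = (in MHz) 8.288e-10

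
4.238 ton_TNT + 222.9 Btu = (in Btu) 1.681e+07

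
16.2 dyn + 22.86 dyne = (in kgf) 3.983e-05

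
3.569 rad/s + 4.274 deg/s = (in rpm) 34.79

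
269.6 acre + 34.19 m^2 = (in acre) 269.6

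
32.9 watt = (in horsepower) 0.04412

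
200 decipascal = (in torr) 0.15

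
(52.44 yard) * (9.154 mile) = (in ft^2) 7.604e+06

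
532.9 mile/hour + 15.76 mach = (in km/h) 2.018e+04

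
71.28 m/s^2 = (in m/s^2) 71.28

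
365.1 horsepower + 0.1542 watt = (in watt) 2.723e+05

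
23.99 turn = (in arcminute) 5.182e+05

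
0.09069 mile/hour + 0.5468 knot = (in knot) 0.6256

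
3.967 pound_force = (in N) 17.65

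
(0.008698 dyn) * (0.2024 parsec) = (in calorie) 1.298e+08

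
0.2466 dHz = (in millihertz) 24.66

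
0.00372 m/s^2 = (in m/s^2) 0.00372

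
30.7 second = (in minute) 0.5117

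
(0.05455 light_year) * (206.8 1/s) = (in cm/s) 1.067e+19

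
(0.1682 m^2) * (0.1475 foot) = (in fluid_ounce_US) 255.7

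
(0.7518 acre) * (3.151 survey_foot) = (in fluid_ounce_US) 9.881e+07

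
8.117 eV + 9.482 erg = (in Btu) 8.987e-10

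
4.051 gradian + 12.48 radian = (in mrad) 1.254e+04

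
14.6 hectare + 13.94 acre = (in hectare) 20.24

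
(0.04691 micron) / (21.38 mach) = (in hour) 1.79e-15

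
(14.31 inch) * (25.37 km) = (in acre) 2.279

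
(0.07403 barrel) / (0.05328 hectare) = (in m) 2.209e-05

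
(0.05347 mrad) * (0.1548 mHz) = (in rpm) 7.904e-08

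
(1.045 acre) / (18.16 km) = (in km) 0.0002329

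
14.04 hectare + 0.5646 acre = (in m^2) 1.427e+05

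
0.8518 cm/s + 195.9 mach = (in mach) 195.9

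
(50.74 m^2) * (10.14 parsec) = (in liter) 1.588e+22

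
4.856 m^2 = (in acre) 0.0012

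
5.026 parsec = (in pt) 4.396e+20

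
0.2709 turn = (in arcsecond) 3.511e+05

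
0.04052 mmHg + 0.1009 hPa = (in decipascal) 154.9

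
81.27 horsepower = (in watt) 6.06e+04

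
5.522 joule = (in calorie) 1.32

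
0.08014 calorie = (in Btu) 0.0003178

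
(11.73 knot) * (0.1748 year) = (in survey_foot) 1.091e+08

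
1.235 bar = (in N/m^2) 1.235e+05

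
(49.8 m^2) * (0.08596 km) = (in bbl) 2.693e+04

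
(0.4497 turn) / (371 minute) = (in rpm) 0.001212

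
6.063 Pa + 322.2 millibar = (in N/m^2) 3.223e+04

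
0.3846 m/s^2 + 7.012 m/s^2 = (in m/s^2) 7.397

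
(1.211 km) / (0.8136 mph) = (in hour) 0.9249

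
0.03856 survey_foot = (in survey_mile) 7.303e-06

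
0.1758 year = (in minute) 9.24e+04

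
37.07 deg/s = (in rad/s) 0.647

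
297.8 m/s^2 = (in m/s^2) 297.8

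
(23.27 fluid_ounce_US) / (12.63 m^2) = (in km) 5.449e-08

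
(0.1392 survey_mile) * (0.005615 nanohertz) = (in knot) 2.445e-09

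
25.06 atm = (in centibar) 2539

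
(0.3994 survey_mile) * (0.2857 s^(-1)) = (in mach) 0.5393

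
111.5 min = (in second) 6690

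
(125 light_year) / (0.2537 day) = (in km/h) 1.942e+14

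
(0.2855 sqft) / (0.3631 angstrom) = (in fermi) 7.305e+23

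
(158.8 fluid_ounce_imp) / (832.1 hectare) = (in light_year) 5.732e-26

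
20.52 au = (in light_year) 0.0003245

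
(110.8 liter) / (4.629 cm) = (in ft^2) 25.76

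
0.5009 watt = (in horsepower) 0.0006717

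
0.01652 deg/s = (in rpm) 0.002753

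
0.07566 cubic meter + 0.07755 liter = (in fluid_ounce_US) 2561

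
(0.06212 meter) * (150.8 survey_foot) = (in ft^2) 30.73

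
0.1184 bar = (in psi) 1.717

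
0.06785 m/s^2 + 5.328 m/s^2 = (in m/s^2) 5.396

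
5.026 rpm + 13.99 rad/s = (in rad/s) 14.52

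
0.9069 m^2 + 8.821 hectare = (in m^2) 8.821e+04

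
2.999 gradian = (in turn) 0.007498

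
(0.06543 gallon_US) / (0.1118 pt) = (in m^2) 6.28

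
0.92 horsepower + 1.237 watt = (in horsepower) 0.9217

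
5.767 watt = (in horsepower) 0.007734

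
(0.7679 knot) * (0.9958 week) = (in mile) 147.8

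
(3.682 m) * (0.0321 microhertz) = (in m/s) 1.182e-07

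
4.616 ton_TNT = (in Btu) 1.831e+07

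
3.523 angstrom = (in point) 9.986e-07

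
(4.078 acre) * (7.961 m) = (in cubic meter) 1.314e+05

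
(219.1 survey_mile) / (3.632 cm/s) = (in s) 9.708e+06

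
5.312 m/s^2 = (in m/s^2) 5.312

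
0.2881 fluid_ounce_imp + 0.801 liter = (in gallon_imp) 0.178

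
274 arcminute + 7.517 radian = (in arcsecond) 1.567e+06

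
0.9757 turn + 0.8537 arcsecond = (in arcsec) 1.265e+06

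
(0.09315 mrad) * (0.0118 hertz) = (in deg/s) 6.298e-05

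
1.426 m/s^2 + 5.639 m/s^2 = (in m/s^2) 7.065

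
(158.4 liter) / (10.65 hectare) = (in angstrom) 1.487e+04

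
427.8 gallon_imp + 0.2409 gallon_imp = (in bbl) 12.24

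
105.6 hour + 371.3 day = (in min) 5.41e+05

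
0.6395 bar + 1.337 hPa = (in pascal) 6.408e+04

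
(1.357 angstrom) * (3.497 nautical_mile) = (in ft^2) 9.46e-06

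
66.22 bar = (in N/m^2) 6.622e+06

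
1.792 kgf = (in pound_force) 3.951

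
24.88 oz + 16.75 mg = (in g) 705.4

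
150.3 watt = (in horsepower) 0.2016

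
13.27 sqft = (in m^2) 1.233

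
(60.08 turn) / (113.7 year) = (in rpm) 1.005e-06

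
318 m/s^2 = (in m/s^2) 318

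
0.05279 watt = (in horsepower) 7.079e-05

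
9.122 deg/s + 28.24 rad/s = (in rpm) 271.2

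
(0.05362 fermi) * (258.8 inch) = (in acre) 8.71e-20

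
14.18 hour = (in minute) 850.8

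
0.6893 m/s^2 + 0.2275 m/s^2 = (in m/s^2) 0.9168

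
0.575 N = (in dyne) 5.75e+04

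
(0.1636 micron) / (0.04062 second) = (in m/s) 4.028e-06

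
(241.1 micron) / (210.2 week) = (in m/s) 1.896e-12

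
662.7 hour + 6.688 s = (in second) 2.386e+06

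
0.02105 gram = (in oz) 0.0007425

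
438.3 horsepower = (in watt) 3.268e+05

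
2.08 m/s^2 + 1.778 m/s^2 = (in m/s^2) 3.858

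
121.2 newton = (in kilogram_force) 12.36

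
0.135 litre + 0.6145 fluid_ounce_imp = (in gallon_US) 0.04028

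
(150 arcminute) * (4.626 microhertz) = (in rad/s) 2.018e-07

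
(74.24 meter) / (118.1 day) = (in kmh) 2.619e-05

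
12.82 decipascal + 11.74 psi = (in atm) 0.7989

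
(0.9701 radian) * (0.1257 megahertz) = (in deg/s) 6.987e+06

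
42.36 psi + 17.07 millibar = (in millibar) 2938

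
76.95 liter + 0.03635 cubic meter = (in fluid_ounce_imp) 3988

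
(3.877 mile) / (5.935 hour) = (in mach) 0.0008576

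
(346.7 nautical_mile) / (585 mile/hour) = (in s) 2455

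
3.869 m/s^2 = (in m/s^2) 3.869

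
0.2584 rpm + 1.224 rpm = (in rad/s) 0.1552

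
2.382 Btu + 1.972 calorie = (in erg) 2.521e+10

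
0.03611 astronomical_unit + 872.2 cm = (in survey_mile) 3.357e+06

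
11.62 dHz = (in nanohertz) 1.162e+09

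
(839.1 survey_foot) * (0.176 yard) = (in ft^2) 443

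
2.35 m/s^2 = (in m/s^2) 2.35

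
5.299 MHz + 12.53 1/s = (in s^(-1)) 5.299e+06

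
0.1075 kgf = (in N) 1.054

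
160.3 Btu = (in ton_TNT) 4.042e-05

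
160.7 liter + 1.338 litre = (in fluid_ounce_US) 5479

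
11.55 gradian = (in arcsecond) 3.742e+04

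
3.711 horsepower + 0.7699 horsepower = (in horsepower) 4.481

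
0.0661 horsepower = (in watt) 49.29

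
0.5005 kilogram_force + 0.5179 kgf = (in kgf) 1.018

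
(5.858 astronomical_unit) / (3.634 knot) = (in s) 4.688e+11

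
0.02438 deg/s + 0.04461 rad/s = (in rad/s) 0.04504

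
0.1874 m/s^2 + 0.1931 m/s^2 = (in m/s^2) 0.3805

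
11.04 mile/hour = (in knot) 9.593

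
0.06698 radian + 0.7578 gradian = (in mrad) 78.88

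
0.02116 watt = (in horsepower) 2.838e-05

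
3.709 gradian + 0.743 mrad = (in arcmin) 202.8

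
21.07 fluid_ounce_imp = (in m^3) 0.0005987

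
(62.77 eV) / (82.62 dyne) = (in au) 8.137e-26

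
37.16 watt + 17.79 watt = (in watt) 54.95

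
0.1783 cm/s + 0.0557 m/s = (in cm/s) 5.748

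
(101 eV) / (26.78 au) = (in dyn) 4.039e-25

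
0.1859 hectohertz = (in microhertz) 1.859e+07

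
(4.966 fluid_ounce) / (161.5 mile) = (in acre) 1.396e-13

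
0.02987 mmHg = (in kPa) 0.003982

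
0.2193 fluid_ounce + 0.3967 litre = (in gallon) 0.1065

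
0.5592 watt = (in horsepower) 0.0007499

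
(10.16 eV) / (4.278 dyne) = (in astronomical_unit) 2.544e-25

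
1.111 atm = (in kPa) 112.6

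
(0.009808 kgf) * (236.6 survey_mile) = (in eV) 2.286e+23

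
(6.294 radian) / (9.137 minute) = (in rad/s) 0.01148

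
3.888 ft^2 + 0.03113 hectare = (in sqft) 3355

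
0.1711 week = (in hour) 28.74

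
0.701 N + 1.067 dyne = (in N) 0.701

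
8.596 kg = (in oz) 303.2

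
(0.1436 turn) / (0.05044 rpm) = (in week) 0.0002824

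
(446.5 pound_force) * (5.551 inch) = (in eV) 1.748e+21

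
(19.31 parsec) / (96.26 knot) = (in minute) 2.005e+14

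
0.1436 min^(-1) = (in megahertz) 2.393e-09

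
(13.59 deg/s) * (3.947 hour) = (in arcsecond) 6.952e+08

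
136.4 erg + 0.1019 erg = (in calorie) 3.262e-06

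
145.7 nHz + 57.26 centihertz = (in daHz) 0.05726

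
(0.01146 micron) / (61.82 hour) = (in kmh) 1.854e-13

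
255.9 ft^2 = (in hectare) 0.002377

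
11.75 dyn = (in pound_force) 2.642e-05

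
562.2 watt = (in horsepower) 0.7539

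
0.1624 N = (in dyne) 1.624e+04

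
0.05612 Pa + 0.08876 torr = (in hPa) 0.1189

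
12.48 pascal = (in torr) 0.09361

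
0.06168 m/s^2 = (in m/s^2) 0.06168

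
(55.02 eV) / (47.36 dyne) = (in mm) 1.861e-11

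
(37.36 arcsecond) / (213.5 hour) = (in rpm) 2.25e-09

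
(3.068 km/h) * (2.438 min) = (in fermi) 1.247e+17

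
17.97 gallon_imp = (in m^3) 0.08169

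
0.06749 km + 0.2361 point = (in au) 4.511e-10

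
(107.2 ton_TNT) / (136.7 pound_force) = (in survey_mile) 4.583e+05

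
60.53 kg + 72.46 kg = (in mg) 1.33e+08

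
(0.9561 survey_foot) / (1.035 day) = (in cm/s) 0.0003259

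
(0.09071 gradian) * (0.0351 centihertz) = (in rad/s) 5.001e-07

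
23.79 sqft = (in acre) 0.0005461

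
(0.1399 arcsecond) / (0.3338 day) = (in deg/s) 1.347e-09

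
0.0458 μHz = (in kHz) 4.58e-11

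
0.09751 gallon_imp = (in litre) 0.4433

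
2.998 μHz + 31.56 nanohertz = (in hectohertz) 3.03e-08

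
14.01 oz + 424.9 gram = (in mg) 8.221e+05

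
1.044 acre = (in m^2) 4225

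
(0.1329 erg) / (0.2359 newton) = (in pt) 0.0001597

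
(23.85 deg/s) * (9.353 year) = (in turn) 1.954e+07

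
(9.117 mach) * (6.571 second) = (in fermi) 2.04e+19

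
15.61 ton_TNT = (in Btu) 6.19e+07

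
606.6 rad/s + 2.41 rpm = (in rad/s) 606.9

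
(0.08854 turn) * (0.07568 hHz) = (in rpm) 40.2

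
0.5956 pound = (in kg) 0.2702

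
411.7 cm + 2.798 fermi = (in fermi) 4.117e+15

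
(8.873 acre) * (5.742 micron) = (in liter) 206.2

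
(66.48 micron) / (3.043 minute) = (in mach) 1.069e-09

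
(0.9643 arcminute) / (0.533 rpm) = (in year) 1.594e-10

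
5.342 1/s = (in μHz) 5.342e+06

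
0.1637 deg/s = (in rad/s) 0.002857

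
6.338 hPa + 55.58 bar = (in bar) 55.59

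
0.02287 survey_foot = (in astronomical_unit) 4.66e-14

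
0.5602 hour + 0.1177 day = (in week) 0.02015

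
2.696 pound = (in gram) 1223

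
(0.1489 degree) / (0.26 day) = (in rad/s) 1.157e-07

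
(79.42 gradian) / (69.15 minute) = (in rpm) 0.002871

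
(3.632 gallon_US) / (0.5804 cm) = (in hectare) 0.0002369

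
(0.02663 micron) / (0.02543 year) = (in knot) 6.455e-14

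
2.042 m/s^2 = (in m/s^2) 2.042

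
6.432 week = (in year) 0.1234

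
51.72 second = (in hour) 0.01437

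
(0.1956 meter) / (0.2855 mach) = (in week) 3.327e-09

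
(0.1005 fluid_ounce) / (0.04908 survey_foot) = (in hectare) 1.987e-08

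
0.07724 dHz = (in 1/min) 0.4634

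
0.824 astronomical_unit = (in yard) 1.348e+11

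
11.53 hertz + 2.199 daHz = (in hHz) 0.3352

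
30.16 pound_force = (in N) 134.2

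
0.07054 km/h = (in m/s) 0.01959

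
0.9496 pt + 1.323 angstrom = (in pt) 0.9496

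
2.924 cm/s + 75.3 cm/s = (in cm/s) 78.22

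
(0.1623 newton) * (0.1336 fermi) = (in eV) 135.3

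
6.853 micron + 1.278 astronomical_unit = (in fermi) 1.912e+26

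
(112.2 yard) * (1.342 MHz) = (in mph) 3.08e+08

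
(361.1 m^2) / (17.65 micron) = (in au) 0.0001368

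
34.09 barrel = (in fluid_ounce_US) 1.833e+05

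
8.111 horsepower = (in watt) 6048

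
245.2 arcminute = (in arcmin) 245.2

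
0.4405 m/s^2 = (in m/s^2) 0.4405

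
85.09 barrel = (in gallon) 3574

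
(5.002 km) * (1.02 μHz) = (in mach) 1.498e-05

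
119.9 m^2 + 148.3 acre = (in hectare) 60.03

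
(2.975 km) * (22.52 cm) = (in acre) 0.1656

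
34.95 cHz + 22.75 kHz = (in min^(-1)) 1.365e+06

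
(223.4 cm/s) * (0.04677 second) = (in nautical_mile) 5.642e-05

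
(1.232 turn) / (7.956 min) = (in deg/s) 0.9291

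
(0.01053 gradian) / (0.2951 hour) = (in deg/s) 8.921e-06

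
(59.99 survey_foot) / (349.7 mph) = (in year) 3.709e-09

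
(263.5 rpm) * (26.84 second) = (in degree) 4.243e+04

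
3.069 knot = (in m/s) 1.579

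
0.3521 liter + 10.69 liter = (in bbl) 0.06945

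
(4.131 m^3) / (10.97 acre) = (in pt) 0.2638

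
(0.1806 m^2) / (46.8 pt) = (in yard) 11.96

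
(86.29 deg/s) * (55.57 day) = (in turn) 1.151e+06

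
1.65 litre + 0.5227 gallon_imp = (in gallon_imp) 0.8856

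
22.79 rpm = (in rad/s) 2.387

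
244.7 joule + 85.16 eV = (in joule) 244.7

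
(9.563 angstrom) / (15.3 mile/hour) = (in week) 2.312e-16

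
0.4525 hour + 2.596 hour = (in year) 0.000348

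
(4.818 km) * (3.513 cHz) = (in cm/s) 1.693e+04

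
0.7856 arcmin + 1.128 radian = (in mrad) 1128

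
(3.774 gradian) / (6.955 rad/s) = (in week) 1.409e-08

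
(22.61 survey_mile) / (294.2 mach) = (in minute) 0.006054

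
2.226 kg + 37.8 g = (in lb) 4.991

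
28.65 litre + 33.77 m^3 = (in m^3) 33.8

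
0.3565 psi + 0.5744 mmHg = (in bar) 0.02535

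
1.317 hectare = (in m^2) 1.317e+04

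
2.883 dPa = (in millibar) 0.002883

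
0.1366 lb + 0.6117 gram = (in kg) 0.06257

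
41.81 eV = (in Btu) 6.349e-21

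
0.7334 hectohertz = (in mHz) 7.334e+04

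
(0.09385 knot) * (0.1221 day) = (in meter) 509.3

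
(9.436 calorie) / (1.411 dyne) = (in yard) 3.06e+06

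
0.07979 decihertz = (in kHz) 7.979e-06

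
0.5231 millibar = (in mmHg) 0.3924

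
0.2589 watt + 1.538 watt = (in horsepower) 0.00241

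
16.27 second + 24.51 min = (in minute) 24.78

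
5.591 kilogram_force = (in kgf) 5.591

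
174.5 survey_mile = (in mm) 2.808e+08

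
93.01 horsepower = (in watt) 6.936e+04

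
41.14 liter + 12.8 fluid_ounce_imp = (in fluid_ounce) 1403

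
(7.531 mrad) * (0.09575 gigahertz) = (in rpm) 6.886e+06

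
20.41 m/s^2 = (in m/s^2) 20.41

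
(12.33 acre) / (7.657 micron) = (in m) 6.517e+09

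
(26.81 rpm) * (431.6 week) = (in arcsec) 1.512e+14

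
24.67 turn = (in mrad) 1.55e+05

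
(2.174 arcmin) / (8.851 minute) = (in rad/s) 1.191e-06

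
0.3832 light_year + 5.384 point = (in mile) 2.253e+12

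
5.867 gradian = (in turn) 0.01467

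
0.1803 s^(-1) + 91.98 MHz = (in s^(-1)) 9.198e+07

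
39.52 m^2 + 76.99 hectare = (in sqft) 8.288e+06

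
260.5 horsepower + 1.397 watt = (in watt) 1.943e+05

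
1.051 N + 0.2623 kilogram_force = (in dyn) 3.623e+05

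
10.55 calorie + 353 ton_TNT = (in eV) 9.218e+30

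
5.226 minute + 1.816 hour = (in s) 6851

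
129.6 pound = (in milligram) 5.879e+07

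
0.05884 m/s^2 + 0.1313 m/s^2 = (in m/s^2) 0.1901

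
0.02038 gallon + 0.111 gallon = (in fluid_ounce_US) 16.82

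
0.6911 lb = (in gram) 313.5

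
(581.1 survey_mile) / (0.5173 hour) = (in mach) 1.475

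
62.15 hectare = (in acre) 153.6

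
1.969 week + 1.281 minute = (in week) 1.969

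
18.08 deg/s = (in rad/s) 0.3156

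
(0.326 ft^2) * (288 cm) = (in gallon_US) 23.04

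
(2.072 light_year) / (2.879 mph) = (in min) 2.538e+14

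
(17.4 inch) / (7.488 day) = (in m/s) 6.831e-07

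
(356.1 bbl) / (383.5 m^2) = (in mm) 147.6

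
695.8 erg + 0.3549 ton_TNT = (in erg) 1.485e+16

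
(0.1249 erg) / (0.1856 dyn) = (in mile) 4.182e-06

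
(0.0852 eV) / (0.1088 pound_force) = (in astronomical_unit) 1.885e-31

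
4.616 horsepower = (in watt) 3442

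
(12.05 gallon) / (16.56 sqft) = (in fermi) 2.965e+13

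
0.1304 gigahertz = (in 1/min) 7.824e+09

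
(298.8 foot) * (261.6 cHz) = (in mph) 533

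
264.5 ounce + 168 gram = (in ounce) 270.4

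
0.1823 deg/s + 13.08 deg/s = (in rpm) 2.21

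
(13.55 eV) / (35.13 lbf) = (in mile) 8.632e-24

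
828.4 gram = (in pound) 1.826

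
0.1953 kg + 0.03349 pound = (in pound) 0.4641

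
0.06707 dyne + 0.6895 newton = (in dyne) 6.895e+04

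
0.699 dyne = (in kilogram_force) 7.128e-07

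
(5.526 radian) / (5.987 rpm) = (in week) 1.457e-05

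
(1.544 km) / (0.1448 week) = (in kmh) 0.06347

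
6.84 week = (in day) 47.88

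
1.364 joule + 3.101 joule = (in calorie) 1.067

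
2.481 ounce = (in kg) 0.07034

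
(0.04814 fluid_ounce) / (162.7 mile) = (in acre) 1.344e-15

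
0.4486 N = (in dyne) 4.486e+04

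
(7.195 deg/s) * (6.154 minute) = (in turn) 7.38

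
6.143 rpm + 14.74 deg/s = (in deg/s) 51.6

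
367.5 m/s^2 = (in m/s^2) 367.5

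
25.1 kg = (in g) 2.51e+04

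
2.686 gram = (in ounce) 0.09475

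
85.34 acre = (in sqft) 3.717e+06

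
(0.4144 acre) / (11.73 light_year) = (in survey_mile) 9.39e-18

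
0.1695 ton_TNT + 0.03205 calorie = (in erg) 7.092e+15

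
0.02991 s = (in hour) 8.308e-06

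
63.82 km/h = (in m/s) 17.73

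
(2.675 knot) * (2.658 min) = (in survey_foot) 720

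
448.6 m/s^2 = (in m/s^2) 448.6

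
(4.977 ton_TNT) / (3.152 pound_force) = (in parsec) 4.813e-08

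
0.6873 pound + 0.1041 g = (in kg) 0.3119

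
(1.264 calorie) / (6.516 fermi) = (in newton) 8.116e+14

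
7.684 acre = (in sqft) 3.347e+05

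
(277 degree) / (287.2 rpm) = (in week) 2.658e-07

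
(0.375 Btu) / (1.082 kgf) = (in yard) 40.78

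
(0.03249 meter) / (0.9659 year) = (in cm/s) 1.067e-07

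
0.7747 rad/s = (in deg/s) 44.39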